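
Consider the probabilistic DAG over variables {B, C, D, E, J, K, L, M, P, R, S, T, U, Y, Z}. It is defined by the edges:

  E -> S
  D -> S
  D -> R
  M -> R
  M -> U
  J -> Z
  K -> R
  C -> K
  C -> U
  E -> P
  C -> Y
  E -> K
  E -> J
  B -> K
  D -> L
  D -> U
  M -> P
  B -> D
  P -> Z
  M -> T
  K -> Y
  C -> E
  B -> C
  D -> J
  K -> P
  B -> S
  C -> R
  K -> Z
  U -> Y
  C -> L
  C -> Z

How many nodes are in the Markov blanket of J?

Recall MB(v) = parents ∪ children ∪ spouses, where spouses are the other parents of v's children.
Pa(J) = {D, E}.
J's children: Z.
Co-parents of J (other parents of its children):
  Z also has parents C, K, P.
MB(J) = {C, D, E, K, P, Z}, which has 6 nodes.

6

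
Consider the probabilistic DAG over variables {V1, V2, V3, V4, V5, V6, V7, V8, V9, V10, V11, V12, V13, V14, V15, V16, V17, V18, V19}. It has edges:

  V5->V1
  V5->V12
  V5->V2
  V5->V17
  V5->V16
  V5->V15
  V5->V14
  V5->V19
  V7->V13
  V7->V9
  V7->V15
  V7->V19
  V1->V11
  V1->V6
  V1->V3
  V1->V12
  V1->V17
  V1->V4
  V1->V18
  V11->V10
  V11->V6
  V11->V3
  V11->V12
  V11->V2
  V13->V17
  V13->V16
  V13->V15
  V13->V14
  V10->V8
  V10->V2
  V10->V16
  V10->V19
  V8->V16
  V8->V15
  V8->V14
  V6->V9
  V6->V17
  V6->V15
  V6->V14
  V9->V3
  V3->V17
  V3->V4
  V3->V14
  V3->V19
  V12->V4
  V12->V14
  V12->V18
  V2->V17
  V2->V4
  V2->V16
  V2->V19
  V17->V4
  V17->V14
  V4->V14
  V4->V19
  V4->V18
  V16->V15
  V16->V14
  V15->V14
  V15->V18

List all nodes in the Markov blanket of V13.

{V1, V2, V3, V4, V5, V6, V7, V8, V10, V12, V14, V15, V16, V17}

Pa(V13) = {V7}.
V13's children: V14, V15, V16, V17.
Parents of each child, excluding V13:
  V17's other parents are V1, V2, V3, V5, V6.
  V16's other parents are V2, V5, V8, V10.
  V15 also has parents V5, V6, V7, V8, V16.
  parents(V14) \ {V13} = {V3, V4, V5, V6, V8, V12, V15, V16, V17}.
MB(V13) = {V1, V2, V3, V4, V5, V6, V7, V8, V10, V12, V14, V15, V16, V17}.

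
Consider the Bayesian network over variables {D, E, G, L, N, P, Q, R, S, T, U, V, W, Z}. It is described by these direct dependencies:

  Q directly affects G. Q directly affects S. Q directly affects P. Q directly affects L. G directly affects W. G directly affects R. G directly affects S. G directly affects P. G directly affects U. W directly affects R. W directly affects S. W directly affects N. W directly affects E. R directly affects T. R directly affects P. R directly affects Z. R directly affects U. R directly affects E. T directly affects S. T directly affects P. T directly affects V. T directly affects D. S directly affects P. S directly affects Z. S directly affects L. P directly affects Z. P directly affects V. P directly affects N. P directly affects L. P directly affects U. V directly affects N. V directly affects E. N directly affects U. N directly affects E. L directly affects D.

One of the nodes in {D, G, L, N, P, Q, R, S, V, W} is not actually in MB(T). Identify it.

N

T has parent R.
Children of T: D, P, S, V.
Co-parents of T (other parents of its children):
  parents(S) \ {T} = {G, Q, W}.
  parents(P) \ {T} = {G, Q, R, S}.
  V also has parent P.
  D also has parent L.
MB(T) = {D, G, L, P, Q, R, S, V, W}.
N is neither a parent, child, nor co-parent of T, so it does not belong.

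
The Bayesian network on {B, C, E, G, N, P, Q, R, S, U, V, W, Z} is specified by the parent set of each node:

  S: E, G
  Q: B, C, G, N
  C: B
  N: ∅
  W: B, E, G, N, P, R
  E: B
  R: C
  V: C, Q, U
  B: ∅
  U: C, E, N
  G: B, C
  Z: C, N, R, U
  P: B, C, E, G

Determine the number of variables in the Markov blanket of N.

N's parents: none.
N has children Q, U, W, Z.
Co-parents of N (other parents of its children):
  Q: B, C, G
  U: C, E
  W: B, E, G, P, R
  Z: C, R, U
MB(N) = {B, C, E, G, P, Q, R, U, W, Z}, which has 10 nodes.

10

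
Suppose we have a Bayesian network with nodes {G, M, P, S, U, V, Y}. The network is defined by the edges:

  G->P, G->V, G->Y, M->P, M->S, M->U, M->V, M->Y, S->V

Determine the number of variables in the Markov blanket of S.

3

A node's Markov blanket = Pa ∪ Ch ∪ (parents of Ch other than the node itself).
Parents of S: M.
S has child V.
For each child, the remaining parents (spouses of S):
  V's other parents are G, M.
MB(S) = {G, M, V}, which has 3 nodes.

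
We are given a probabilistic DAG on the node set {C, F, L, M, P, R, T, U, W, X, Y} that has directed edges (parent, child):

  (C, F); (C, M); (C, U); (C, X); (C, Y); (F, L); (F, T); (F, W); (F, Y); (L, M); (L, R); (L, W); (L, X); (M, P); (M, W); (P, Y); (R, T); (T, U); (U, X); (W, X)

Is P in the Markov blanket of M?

Yes

P is a child of M.
So P ∈ MB(M).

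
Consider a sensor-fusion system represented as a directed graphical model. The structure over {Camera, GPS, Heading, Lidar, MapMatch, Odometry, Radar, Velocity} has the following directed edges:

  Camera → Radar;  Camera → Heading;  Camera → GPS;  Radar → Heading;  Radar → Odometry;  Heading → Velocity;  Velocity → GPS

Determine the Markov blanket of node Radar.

{Camera, Heading, Odometry}

Radar has parent Camera.
Radar has children Heading, Odometry.
Other parents of Radar's children:
  Heading also has parent Camera.
  Odometry: no additional parents.
MB(Radar) = {Camera, Heading, Odometry}.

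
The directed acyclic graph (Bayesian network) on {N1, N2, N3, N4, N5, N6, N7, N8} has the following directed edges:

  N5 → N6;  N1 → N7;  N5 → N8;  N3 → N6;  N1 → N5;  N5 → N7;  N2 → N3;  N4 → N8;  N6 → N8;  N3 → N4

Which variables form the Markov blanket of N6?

{N3, N4, N5, N8}

N6 has child N8.
Parents of N6: N3, N5.
Other parents of N6's children:
  parents(N8) \ {N6} = {N4, N5}.
Taking the union gives {N3, N4, N5, N8}.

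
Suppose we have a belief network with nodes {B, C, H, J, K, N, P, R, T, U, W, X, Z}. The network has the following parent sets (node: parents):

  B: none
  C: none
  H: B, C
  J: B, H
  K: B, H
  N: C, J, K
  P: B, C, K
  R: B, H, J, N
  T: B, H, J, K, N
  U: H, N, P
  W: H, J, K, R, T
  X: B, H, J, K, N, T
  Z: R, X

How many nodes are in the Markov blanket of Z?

2

Z has parents R, X.
Ch(Z) = {}.
With no children, Z has no spouses; the co-parent set is empty.
MB(Z) = {R, X}, which has 2 nodes.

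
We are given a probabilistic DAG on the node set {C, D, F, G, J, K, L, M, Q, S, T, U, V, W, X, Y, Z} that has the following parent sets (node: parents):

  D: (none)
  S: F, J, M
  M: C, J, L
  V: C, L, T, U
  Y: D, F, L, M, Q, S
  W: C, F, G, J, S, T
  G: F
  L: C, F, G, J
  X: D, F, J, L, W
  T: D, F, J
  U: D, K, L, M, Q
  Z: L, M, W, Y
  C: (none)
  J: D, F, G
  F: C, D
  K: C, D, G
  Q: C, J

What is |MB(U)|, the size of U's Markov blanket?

Recall MB(v) = parents ∪ children ∪ spouses, where spouses are the other parents of v's children.
Children of U: V.
Pa(U) = {D, K, L, M, Q}.
For each child, the remaining parents (spouses of U):
  parents(V) \ {U} = {C, L, T}.
MB(U) = {C, D, K, L, M, Q, T, V}, which has 8 nodes.

8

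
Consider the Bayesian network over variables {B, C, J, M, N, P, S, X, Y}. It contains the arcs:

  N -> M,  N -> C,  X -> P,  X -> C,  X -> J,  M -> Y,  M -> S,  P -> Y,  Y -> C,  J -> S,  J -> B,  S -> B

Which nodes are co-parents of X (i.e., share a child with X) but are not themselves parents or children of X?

Children of X: C, J, P.
  P: no additional parents.
  C's other parents are N, Y.
  J: no additional parents.
Excluding nodes already adjacent to X (C, J, P), the co-parent-only contribution is {N, Y}.

{N, Y}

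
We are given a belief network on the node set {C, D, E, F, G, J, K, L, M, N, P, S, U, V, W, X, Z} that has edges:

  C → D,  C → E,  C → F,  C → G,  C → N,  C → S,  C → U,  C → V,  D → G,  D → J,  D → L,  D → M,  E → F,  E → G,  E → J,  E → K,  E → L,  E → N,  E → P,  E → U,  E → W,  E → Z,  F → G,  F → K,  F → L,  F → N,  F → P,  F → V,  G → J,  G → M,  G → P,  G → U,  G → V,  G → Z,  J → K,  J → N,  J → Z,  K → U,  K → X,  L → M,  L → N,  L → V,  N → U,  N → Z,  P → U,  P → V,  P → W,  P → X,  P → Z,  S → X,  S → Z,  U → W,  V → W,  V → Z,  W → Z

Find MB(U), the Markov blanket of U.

{C, E, G, K, N, P, V, W}

Parents of U: C, E, G, K, N, P.
U's children: W.
Other parents of U's children:
  W's other parents are E, P, V.
So the Markov blanket of U is {C, E, G, K, N, P, V, W}.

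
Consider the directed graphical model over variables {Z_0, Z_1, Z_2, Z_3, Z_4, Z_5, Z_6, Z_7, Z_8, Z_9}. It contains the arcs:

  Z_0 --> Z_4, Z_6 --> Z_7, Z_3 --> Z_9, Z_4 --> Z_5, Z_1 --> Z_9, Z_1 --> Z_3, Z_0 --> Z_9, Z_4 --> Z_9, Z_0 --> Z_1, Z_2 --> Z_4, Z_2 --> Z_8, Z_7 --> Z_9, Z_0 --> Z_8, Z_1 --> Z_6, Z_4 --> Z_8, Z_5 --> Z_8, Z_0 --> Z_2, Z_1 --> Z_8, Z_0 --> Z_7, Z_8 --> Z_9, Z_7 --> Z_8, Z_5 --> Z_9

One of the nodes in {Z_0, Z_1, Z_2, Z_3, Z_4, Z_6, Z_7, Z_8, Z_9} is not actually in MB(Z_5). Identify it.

Z_6

Z_5's parents: Z_4.
Ch(Z_5) = {Z_8, Z_9}.
Co-parents of Z_5 (other parents of its children):
  Z_8 also has parents Z_0, Z_1, Z_2, Z_4, Z_7.
  parents(Z_9) \ {Z_5} = {Z_0, Z_1, Z_3, Z_4, Z_7, Z_8}.
MB(Z_5) = {Z_0, Z_1, Z_2, Z_3, Z_4, Z_7, Z_8, Z_9}.
Z_6 is neither a parent, child, nor co-parent of Z_5, so it does not belong.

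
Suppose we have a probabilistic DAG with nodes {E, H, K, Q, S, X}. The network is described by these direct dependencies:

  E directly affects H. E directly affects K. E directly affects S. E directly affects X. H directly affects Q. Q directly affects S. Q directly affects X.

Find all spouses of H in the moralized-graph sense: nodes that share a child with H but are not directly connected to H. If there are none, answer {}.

{}

Children of H: Q.
  Q: no additional parents.
Excluding nodes already adjacent to H (E, Q), the co-parent-only contribution is {}.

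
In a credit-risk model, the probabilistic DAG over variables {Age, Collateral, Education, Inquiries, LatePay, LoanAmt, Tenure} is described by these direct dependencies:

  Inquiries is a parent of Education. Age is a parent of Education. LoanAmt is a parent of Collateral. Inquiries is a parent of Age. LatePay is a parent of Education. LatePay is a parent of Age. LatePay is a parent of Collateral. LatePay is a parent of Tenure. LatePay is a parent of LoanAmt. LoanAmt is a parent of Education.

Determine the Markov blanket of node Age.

The Markov blanket of a node is its parents, its children, and the other parents of its children.
Pa(Age) = {Inquiries, LatePay}.
Children of Age: Education.
Parents of each child, excluding Age:
  Education's other parents are Inquiries, LatePay, LoanAmt.
So the Markov blanket of Age is {Education, Inquiries, LatePay, LoanAmt}.

{Education, Inquiries, LatePay, LoanAmt}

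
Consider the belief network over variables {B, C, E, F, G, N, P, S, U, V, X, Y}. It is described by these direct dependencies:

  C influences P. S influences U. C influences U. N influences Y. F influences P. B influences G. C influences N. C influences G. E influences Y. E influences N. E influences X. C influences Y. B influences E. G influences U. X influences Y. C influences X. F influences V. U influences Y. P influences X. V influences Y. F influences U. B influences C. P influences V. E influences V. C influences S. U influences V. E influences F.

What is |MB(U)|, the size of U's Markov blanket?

10

U's parents: C, F, G, S.
Ch(U) = {V, Y}.
Co-parents of U (other parents of its children):
  V also has parents E, F, P.
  Y also has parents C, E, N, V, X.
MB(U) = {C, E, F, G, N, P, S, V, X, Y}, which has 10 nodes.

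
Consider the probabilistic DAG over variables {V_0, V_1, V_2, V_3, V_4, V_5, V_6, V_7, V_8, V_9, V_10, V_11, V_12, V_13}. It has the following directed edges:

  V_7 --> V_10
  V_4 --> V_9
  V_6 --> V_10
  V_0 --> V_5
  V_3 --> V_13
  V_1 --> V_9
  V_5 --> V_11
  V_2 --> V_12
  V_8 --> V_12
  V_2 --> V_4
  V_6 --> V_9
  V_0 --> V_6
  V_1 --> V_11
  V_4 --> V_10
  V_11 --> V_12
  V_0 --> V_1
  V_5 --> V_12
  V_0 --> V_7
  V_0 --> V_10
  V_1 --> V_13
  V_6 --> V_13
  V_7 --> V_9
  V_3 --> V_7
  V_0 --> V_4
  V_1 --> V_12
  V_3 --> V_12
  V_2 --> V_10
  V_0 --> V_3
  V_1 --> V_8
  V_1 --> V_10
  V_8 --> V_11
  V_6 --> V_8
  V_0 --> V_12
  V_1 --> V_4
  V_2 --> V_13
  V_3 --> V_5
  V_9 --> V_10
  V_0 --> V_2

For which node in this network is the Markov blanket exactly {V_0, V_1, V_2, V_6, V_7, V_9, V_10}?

V_4

The target node must have every member of {V_0, V_1, V_2, V_6, V_7, V_9, V_10} as a parent, child, or co-parent, and no others.
Parents of V_4: V_0, V_1, V_2; children: V_9, V_10; co-parents: V_0, V_1, V_2, V_6, V_7, V_9.
These exactly cover the given set, so the node is V_4.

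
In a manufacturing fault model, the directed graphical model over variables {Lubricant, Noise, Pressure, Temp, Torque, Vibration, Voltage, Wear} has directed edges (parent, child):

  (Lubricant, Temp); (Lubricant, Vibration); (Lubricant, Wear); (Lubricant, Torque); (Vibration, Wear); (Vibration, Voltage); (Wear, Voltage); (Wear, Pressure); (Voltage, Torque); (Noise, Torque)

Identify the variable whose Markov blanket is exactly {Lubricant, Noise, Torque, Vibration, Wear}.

Voltage

The target node must have every member of {Lubricant, Noise, Torque, Vibration, Wear} as a parent, child, or co-parent, and no others.
Parents of Voltage: Vibration, Wear; children: Torque; co-parents: Lubricant, Noise.
These exactly cover the given set, so the node is Voltage.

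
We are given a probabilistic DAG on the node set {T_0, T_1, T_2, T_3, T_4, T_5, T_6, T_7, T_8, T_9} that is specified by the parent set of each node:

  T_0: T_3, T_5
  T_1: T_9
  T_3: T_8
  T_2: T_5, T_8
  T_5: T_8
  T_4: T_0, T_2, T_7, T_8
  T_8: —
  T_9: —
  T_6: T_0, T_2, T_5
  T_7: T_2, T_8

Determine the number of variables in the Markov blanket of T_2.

Recall MB(v) = parents ∪ children ∪ spouses, where spouses are the other parents of v's children.
T_2 has parents T_5, T_8.
Children of T_2: T_4, T_6, T_7.
Other parents of T_2's children:
  T_6's other parents are T_0, T_5.
  parents(T_7) \ {T_2} = {T_8}.
  T_4 also has parents T_0, T_7, T_8.
MB(T_2) = {T_0, T_4, T_5, T_6, T_7, T_8}, which has 6 nodes.

6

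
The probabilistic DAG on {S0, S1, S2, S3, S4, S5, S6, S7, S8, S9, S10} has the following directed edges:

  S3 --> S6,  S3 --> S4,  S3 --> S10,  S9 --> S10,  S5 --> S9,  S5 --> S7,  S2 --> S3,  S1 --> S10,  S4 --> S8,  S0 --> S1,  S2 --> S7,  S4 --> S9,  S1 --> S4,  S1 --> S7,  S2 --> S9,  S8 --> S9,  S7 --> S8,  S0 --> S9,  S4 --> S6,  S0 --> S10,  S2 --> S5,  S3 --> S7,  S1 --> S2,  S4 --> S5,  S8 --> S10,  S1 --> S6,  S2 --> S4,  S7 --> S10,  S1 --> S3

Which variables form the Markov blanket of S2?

Pa(S2) = {S1}.
S2's children: S3, S4, S5, S7, S9.
Parents of each child, excluding S2:
  S3: S1
  S4: S1, S3
  S5: S4
  S7: S1, S3, S5
  S9: S0, S4, S5, S8
Taking the union gives {S0, S1, S3, S4, S5, S7, S8, S9}.

{S0, S1, S3, S4, S5, S7, S8, S9}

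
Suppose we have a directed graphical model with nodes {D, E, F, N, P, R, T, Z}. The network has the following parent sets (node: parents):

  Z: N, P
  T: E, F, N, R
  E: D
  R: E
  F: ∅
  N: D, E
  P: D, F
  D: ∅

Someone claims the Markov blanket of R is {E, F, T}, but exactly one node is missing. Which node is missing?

Ch(R) = {T}.
Pa(R) = {E}.
Parents of each child, excluding R:
  T: E, F, N
MB(R) = {E, F, N, T}.
Comparing with the claimed set, N is missing.

N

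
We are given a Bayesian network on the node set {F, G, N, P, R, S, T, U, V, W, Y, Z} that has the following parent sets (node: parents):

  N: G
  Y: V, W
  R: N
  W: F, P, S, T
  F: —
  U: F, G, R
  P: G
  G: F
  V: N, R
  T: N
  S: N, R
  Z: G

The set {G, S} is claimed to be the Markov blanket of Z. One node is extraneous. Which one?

By definition, MB(Z) is built from Z's parents, Z's children, and the co-parents of Z.
Z's parents: G.
Ch(Z) = {}.
With no children, Z has no spouses; the co-parent set is empty.
MB(Z) = {G}.
S is neither a parent, child, nor co-parent of Z, so it does not belong.

S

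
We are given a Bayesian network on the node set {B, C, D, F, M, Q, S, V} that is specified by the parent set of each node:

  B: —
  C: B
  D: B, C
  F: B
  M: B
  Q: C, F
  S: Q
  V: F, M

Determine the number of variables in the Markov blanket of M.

By definition, MB(M) is built from M's parents, M's children, and the co-parents of M.
Parents of M: B.
Ch(M) = {V}.
Parents of each child, excluding M:
  V's other parent is F.
MB(M) = {B, F, V}, which has 3 nodes.

3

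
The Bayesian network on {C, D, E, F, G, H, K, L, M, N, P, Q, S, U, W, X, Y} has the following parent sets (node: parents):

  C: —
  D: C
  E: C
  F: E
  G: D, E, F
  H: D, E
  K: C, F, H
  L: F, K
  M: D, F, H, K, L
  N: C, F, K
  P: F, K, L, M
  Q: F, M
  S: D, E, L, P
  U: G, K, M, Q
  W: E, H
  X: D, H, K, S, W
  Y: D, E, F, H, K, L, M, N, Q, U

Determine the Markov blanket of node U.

The Markov blanket of a node is its parents, its children, and the other parents of its children.
U has parents G, K, M, Q.
Ch(U) = {Y}.
Other parents of U's children:
  Y: D, E, F, H, K, L, M, N, Q
Union: {G, K, M, Q} ∪ {Y} ∪ {D, E, F, H, K, L, M, N, Q} = {D, E, F, G, H, K, L, M, N, Q, Y}.

{D, E, F, G, H, K, L, M, N, Q, Y}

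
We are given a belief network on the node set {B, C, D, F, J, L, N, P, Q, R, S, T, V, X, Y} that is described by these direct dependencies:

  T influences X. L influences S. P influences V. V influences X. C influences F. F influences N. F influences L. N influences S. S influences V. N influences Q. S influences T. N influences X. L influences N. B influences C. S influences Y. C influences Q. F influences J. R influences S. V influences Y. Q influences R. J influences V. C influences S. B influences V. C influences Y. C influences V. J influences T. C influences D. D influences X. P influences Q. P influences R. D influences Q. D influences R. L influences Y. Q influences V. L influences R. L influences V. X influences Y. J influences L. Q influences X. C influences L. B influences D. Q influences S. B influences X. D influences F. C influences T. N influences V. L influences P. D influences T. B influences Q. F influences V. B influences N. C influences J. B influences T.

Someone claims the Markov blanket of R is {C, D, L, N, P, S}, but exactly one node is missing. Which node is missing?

Recall MB(v) = parents ∪ children ∪ spouses, where spouses are the other parents of v's children.
R has child S.
Parents of R: D, L, P, Q.
Co-parents of R (other parents of its children):
  S: C, L, N, Q
MB(R) = {C, D, L, N, P, Q, S}.
Comparing with the claimed set, Q is missing.

Q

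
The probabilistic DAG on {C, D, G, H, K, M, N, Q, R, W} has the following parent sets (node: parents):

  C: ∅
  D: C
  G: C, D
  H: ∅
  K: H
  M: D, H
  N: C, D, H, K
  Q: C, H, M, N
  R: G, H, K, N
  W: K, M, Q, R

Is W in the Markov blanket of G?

No

Recall MB(v) = parents ∪ children ∪ spouses, where spouses are the other parents of v's children.
G has parents C, D.
G's children: R.
Other parents of G's children:
  parents(R) \ {G} = {H, K, N}.
MB(G) = {C, D, H, K, N, R}; W is not in this set.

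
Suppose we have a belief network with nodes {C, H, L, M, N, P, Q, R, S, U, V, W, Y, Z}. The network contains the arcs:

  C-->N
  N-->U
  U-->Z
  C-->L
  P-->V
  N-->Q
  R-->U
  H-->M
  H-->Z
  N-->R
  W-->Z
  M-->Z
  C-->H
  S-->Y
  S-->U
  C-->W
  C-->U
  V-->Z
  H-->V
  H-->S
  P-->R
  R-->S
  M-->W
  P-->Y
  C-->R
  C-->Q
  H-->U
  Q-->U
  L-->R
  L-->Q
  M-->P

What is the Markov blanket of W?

{C, H, M, U, V, Z}

W's children: Z.
W has parents C, M.
Parents of each child, excluding W:
  parents(Z) \ {W} = {H, M, U, V}.
Union: {C, M} ∪ {Z} ∪ {H, M, U, V} = {C, H, M, U, V, Z}.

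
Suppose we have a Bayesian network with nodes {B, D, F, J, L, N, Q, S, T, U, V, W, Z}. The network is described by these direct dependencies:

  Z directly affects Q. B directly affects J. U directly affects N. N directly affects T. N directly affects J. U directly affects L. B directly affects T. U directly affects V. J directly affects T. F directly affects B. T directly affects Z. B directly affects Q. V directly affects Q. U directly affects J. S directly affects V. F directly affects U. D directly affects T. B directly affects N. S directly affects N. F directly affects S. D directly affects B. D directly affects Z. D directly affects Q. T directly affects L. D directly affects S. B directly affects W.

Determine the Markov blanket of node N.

{B, D, J, S, T, U}

N's parents: B, S, U.
N's children: J, T.
For each child, the remaining parents (spouses of N):
  parents(J) \ {N} = {B, U}.
  T's other parents are B, D, J.
Union: {B, S, U} ∪ {J, T} ∪ {B, D, J, U} = {B, D, J, S, T, U}.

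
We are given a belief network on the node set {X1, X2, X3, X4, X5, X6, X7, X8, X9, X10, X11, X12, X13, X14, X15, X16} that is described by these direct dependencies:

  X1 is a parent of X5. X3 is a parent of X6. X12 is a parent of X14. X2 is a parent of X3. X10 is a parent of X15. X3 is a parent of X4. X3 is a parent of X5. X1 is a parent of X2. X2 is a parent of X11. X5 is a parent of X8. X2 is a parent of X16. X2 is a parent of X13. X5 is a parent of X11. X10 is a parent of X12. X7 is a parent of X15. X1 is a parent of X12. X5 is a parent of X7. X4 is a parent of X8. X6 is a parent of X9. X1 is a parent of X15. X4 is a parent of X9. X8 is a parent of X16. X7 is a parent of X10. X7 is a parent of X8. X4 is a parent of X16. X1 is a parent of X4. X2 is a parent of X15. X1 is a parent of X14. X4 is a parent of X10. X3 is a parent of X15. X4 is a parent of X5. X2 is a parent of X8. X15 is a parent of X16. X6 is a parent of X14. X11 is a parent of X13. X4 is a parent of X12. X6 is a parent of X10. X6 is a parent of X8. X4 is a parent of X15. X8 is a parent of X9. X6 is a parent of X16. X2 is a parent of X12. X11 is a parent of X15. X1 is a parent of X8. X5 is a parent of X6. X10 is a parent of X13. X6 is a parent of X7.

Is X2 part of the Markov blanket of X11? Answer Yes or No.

Yes

X2 is a parent of X11.
So X2 ∈ MB(X11).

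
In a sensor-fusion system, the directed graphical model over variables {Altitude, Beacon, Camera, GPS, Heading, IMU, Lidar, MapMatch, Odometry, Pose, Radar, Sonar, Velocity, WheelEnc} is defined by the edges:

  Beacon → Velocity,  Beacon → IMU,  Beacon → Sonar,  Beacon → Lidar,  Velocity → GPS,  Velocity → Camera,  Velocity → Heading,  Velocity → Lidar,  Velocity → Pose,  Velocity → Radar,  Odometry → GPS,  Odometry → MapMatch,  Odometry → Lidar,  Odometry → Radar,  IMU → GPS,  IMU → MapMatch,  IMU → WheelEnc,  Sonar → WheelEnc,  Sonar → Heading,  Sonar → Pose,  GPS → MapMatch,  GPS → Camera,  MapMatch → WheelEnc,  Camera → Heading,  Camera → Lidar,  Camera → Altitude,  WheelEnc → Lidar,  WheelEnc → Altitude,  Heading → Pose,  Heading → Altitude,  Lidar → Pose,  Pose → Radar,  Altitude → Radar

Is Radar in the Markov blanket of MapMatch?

No

MapMatch's parents: GPS, IMU, Odometry.
MapMatch's children: WheelEnc.
Co-parents of MapMatch (other parents of its children):
  WheelEnc: IMU, Sonar
MB(MapMatch) = {GPS, IMU, Odometry, Sonar, WheelEnc}; Radar is not in this set.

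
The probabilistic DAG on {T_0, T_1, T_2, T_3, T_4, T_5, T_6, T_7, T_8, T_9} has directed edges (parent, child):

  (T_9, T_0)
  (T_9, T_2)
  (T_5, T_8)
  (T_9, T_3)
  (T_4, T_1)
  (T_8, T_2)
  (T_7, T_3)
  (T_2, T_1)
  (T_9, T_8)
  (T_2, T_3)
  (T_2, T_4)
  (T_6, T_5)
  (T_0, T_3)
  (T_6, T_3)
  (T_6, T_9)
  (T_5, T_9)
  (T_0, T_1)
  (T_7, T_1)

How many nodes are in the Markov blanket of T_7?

7

The Markov blanket of a node is its parents, its children, and the other parents of its children.
T_7 has no parents.
T_7 has children T_1, T_3.
For each child, the remaining parents (spouses of T_7):
  T_3: T_0, T_2, T_6, T_9
  T_1: T_0, T_2, T_4
MB(T_7) = {T_0, T_1, T_2, T_3, T_4, T_6, T_9}, which has 7 nodes.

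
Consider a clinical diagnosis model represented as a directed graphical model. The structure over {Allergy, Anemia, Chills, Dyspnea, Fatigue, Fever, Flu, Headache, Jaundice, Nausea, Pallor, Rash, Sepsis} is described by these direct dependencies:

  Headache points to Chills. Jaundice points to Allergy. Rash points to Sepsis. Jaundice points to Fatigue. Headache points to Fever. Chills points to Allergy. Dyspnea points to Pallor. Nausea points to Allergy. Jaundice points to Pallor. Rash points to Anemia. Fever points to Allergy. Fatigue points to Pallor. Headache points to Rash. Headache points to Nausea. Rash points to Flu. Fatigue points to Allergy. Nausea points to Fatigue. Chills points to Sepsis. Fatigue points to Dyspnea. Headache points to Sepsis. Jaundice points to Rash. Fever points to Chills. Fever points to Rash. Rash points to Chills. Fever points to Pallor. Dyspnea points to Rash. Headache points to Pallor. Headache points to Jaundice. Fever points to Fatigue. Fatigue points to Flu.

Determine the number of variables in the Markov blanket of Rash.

The Markov blanket of a node is its parents, its children, and the other parents of its children.
Rash's parents: Dyspnea, Fever, Headache, Jaundice.
Rash's children: Anemia, Chills, Flu, Sepsis.
Co-parents of Rash (other parents of its children):
  parents(Chills) \ {Rash} = {Fever, Headache}.
  Anemia: no additional parents.
  parents(Flu) \ {Rash} = {Fatigue}.
  Sepsis also has parents Chills, Headache.
MB(Rash) = {Anemia, Chills, Dyspnea, Fatigue, Fever, Flu, Headache, Jaundice, Sepsis}, which has 9 nodes.

9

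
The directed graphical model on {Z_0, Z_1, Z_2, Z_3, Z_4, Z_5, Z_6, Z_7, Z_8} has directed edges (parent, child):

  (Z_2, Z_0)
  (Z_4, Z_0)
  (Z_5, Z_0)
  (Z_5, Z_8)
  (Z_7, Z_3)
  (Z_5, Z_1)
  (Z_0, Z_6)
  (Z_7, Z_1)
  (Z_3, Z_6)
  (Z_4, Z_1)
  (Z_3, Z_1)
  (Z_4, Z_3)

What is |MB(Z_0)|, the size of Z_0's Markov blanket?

Z_0 has parents Z_2, Z_4, Z_5.
Children of Z_0: Z_6.
Co-parents of Z_0 (other parents of its children):
  Z_6: Z_3
MB(Z_0) = {Z_2, Z_3, Z_4, Z_5, Z_6}, which has 5 nodes.

5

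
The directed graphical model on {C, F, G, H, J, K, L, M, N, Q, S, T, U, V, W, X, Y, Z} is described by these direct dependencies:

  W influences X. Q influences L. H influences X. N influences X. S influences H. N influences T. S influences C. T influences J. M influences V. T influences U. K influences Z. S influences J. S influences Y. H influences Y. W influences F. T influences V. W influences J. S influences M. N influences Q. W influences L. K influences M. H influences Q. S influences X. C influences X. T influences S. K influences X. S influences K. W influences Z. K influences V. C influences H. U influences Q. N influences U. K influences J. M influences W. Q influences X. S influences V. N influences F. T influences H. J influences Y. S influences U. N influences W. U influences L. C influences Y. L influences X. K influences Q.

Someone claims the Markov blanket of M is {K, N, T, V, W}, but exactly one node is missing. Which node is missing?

A node's Markov blanket = Pa ∪ Ch ∪ (parents of Ch other than the node itself).
M's parents: K, S.
M has children V, W.
For each child, the remaining parents (spouses of M):
  W: N
  V: K, S, T
MB(M) = {K, N, S, T, V, W}.
Comparing with the claimed set, S is missing.

S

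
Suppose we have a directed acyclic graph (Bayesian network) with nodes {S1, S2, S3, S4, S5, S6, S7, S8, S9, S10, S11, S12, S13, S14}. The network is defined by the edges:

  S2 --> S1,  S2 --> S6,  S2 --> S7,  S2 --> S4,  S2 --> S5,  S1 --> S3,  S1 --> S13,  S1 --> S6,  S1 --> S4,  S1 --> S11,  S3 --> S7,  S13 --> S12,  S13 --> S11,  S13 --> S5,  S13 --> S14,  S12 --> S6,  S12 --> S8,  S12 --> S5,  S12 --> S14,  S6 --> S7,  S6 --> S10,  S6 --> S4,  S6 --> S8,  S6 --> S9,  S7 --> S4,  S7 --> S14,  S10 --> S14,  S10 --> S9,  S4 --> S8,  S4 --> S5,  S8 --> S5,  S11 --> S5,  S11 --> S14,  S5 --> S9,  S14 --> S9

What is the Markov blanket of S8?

Parents of S8: S4, S6, S12.
Ch(S8) = {S5}.
Other parents of S8's children:
  parents(S5) \ {S8} = {S2, S4, S11, S12, S13}.
MB(S8) = {S2, S4, S5, S6, S11, S12, S13}.

{S2, S4, S5, S6, S11, S12, S13}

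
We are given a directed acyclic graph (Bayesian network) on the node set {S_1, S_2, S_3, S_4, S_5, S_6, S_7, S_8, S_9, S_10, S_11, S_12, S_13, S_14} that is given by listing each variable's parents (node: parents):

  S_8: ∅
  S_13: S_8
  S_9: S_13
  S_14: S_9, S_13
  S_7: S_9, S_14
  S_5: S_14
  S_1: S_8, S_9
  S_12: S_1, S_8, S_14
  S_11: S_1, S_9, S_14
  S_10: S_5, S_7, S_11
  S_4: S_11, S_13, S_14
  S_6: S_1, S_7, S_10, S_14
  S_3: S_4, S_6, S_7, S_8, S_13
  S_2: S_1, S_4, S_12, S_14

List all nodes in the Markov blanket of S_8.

Children of S_8: S_1, S_3, S_12, S_13.
S_8's parents: none.
Co-parents of S_8 (other parents of its children):
  S_13: —
  S_1: S_9
  S_12: S_1, S_14
  S_3: S_4, S_6, S_7, S_13
Union: {} ∪ {S_1, S_3, S_12, S_13} ∪ {S_1, S_4, S_6, S_7, S_9, S_13, S_14} = {S_1, S_3, S_4, S_6, S_7, S_9, S_12, S_13, S_14}.

{S_1, S_3, S_4, S_6, S_7, S_9, S_12, S_13, S_14}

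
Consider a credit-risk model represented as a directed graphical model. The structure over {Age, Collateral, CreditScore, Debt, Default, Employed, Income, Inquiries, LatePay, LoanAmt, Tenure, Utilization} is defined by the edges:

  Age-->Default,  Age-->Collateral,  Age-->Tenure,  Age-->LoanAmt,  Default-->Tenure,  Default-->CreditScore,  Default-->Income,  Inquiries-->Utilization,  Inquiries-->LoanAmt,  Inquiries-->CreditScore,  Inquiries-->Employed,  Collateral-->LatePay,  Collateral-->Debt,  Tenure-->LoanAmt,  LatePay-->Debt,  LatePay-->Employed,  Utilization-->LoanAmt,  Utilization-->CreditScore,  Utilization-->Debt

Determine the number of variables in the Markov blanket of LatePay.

5

Parents of LatePay: Collateral.
LatePay has children Debt, Employed.
For each child, the remaining parents (spouses of LatePay):
  parents(Debt) \ {LatePay} = {Collateral, Utilization}.
  Employed's other parent is Inquiries.
MB(LatePay) = {Collateral, Debt, Employed, Inquiries, Utilization}, which has 5 nodes.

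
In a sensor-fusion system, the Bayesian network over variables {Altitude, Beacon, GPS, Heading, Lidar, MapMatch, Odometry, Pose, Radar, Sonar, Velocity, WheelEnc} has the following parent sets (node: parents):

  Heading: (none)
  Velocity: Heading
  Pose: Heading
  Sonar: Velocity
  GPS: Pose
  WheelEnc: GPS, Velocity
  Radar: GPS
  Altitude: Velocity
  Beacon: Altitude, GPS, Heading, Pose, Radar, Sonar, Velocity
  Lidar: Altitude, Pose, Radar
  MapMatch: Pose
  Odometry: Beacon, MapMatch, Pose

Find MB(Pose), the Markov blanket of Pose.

{Altitude, Beacon, GPS, Heading, Lidar, MapMatch, Odometry, Radar, Sonar, Velocity}

A node's Markov blanket = Pa ∪ Ch ∪ (parents of Ch other than the node itself).
Ch(Pose) = {Beacon, GPS, Lidar, MapMatch, Odometry}.
Pose has parent Heading.
For each child, the remaining parents (spouses of Pose):
  GPS: no additional parents.
  Beacon also has parents Altitude, GPS, Heading, Radar, Sonar, Velocity.
  Lidar's other parents are Altitude, Radar.
  MapMatch has no other parent.
  Odometry also has parents Beacon, MapMatch.
Taking the union gives {Altitude, Beacon, GPS, Heading, Lidar, MapMatch, Odometry, Radar, Sonar, Velocity}.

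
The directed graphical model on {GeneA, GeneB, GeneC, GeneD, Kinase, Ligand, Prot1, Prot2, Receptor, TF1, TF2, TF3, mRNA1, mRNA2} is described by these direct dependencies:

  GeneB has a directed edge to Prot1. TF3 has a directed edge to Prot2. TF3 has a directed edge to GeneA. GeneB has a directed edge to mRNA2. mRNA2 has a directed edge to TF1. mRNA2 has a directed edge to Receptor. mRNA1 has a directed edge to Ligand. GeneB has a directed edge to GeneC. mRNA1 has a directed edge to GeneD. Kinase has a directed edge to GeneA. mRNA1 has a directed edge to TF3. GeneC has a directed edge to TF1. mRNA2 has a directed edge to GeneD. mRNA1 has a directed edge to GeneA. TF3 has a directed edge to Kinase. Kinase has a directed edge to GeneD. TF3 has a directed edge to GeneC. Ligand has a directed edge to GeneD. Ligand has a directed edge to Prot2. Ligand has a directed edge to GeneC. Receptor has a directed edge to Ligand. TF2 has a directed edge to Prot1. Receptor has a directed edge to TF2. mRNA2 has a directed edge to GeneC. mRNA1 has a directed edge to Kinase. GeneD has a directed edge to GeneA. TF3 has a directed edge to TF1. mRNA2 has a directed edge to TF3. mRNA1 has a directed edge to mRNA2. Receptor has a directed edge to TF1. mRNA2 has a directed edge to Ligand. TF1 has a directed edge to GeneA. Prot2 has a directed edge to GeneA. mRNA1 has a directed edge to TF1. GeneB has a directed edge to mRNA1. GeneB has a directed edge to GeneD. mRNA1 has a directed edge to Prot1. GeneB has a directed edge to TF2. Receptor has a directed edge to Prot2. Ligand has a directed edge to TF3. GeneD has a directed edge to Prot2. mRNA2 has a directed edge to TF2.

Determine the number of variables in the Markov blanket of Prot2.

8

A node's Markov blanket = Pa ∪ Ch ∪ (parents of Ch other than the node itself).
Prot2 has parents GeneD, Ligand, Receptor, TF3.
Prot2's children: GeneA.
Other parents of Prot2's children:
  GeneA also has parents GeneD, Kinase, TF1, TF3, mRNA1.
MB(Prot2) = {GeneA, GeneD, Kinase, Ligand, Receptor, TF1, TF3, mRNA1}, which has 8 nodes.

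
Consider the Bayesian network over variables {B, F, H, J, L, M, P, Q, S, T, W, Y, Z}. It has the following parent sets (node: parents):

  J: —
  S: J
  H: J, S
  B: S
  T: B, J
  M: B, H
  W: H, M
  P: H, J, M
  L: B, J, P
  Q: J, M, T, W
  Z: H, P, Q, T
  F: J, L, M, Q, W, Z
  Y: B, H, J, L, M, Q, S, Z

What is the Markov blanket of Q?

{B, F, H, J, L, M, P, S, T, W, Y, Z}

Q has parents J, M, T, W.
Ch(Q) = {F, Y, Z}.
Co-parents of Q (other parents of its children):
  Z: H, P, T
  F: J, L, M, W, Z
  Y: B, H, J, L, M, S, Z
MB(Q) = {B, F, H, J, L, M, P, S, T, W, Y, Z}.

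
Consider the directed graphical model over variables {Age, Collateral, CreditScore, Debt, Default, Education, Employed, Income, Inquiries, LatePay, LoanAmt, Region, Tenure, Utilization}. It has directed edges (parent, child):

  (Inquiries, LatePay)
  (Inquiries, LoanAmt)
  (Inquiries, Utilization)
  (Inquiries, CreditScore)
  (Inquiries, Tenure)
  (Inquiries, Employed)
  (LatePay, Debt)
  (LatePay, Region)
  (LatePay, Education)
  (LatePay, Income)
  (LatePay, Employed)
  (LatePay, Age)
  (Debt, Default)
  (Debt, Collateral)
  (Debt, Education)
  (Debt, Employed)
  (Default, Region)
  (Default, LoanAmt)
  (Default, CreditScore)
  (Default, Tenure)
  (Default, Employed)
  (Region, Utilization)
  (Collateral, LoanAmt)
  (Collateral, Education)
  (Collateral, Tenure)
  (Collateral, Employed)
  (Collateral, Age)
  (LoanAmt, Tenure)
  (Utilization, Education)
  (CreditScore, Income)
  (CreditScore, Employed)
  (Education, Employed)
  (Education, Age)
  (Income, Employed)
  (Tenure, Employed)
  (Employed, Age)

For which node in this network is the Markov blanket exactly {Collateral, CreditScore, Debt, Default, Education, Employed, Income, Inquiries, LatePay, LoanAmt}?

The target node must have every member of {Collateral, CreditScore, Debt, Default, Education, Employed, Income, Inquiries, LatePay, LoanAmt} as a parent, child, or co-parent, and no others.
Parents of Tenure: Collateral, Default, Inquiries, LoanAmt; children: Employed; co-parents: Collateral, CreditScore, Debt, Default, Education, Income, Inquiries, LatePay.
These exactly cover the given set, so the node is Tenure.

Tenure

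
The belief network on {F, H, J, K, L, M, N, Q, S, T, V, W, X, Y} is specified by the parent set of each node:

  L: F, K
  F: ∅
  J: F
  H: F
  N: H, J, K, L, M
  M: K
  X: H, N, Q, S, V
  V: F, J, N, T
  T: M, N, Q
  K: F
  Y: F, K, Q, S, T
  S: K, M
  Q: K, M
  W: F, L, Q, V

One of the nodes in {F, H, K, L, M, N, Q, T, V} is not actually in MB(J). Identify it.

Ch(J) = {N, V}.
Pa(J) = {F}.
Co-parents of J (other parents of its children):
  N: H, K, L, M
  V: F, N, T
MB(J) = {F, H, K, L, M, N, T, V}.
Q is neither a parent, child, nor co-parent of J, so it does not belong.

Q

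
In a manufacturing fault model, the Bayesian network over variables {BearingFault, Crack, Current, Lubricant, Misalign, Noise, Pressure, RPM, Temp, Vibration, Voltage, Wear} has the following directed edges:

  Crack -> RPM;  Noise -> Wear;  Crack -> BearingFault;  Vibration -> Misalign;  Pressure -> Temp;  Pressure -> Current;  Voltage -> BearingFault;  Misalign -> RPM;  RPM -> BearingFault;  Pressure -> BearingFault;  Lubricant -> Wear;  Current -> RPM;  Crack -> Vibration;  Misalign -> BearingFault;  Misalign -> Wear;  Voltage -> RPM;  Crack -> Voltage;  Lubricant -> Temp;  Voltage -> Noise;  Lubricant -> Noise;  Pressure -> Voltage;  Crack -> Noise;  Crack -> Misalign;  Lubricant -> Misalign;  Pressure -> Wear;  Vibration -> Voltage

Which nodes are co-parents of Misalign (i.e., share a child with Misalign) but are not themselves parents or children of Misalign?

Children of Misalign: BearingFault, RPM, Wear.
  Wear: Lubricant, Noise, Pressure
  RPM: Crack, Current, Voltage
  BearingFault: Crack, Pressure, RPM, Voltage
Excluding nodes already adjacent to Misalign (BearingFault, Crack, Lubricant, RPM, Vibration, Wear), the co-parent-only contribution is {Current, Noise, Pressure, Voltage}.

{Current, Noise, Pressure, Voltage}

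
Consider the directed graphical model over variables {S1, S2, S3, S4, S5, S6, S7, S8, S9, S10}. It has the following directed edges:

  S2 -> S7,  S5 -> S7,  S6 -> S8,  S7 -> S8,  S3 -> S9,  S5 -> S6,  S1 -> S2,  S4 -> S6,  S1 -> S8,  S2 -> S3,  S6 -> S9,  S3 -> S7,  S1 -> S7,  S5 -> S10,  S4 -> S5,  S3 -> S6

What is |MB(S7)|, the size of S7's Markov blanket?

S7 has parents S1, S2, S3, S5.
Children of S7: S8.
Other parents of S7's children:
  S8's other parents are S1, S6.
MB(S7) = {S1, S2, S3, S5, S6, S8}, which has 6 nodes.

6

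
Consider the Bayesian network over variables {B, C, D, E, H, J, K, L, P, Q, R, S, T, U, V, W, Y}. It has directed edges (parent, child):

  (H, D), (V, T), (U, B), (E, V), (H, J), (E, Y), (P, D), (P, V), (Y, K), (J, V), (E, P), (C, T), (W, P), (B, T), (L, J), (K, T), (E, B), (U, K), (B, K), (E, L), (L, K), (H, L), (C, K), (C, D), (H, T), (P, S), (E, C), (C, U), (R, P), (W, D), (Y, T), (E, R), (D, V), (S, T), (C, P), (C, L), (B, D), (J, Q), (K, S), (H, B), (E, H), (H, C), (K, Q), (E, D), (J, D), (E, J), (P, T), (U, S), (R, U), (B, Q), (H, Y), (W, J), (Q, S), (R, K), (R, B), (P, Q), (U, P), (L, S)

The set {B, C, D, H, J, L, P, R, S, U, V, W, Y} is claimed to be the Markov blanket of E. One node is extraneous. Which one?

By definition, MB(E) is built from E's parents, E's children, and the co-parents of E.
E has no parents.
E has children B, C, D, H, J, L, P, R, V, Y.
Parents of each child, excluding E:
  H: no additional parents.
  R has no other parent.
  C's other parent is H.
  parents(L) \ {E} = {C, H}.
  Y also has parent H.
  parents(B) \ {E} = {H, R, U}.
  P also has parents C, R, U, W.
  parents(J) \ {E} = {H, L, W}.
  parents(D) \ {E} = {B, C, H, J, P, W}.
  V's other parents are D, J, P.
MB(E) = {B, C, D, H, J, L, P, R, U, V, W, Y}.
S is neither a parent, child, nor co-parent of E, so it does not belong.

S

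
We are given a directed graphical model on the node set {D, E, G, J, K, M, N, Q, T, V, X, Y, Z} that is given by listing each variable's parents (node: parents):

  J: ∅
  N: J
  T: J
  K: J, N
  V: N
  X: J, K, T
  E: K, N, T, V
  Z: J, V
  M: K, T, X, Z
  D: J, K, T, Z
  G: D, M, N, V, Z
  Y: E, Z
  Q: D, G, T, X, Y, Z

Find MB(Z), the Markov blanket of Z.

{D, E, G, J, K, M, N, Q, T, V, X, Y}

Children of Z: D, G, M, Q, Y.
Parents of Z: J, V.
Parents of each child, excluding Z:
  parents(M) \ {Z} = {K, T, X}.
  D's other parents are J, K, T.
  parents(G) \ {Z} = {D, M, N, V}.
  Y also has parent E.
  parents(Q) \ {Z} = {D, G, T, X, Y}.
So the Markov blanket of Z is {D, E, G, J, K, M, N, Q, T, V, X, Y}.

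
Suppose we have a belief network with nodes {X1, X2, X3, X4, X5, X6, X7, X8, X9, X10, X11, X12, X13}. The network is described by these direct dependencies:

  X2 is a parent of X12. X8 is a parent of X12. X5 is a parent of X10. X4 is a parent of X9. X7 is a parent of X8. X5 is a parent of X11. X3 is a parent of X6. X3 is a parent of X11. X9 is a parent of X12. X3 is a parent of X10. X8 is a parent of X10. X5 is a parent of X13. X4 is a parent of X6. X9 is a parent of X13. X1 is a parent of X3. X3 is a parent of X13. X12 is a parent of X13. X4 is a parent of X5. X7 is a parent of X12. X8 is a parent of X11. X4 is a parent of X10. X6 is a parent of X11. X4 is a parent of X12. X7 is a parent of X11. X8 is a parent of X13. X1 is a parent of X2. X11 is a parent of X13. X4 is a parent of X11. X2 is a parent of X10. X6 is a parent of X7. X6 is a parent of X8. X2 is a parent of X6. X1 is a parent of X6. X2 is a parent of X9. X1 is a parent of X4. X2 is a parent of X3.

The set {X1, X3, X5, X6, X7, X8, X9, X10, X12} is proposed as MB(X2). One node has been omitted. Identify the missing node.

X4

Children of X2: X3, X6, X9, X10, X12.
X2 has parent X1.
Co-parents of X2 (other parents of its children):
  X3's other parent is X1.
  X6's other parents are X1, X3, X4.
  parents(X9) \ {X2} = {X4}.
  X10 also has parents X3, X4, X5, X8.
  parents(X12) \ {X2} = {X4, X7, X8, X9}.
MB(X2) = {X1, X3, X4, X5, X6, X7, X8, X9, X10, X12}.
Comparing with the claimed set, X4 is missing.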